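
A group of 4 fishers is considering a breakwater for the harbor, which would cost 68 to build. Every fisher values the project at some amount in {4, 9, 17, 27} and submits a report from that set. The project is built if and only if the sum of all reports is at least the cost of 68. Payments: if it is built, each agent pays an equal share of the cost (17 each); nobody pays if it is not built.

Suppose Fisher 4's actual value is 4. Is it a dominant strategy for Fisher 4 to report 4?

Yes

Check each profile of the others' reports and compare truth against every alternative report.
Others report (9, 27, 27): truth gives 0, best alternative gives -13.
Others report (17, 17, 27): truth gives 0, best alternative gives -13.
Others report (17, 27, 17): truth gives 0, best alternative gives -13.
Others report (27, 9, 27): truth gives 0, best alternative gives -13.
Others report (27, 17, 17): truth gives 0, best alternative gives -13.
Others report (27, 27, 9): truth gives 0, best alternative gives -13.
(Remaining 58 profiles checked similarly; truth is weakly best in each.)
In every case the truthful report is at least as good as any alternative, so it is a dominant strategy.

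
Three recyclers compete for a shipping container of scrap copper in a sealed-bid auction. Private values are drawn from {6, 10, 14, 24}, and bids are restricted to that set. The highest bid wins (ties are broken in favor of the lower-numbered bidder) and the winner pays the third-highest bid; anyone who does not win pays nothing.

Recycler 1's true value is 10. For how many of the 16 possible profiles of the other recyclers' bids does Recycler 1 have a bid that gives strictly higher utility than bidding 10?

Others bid (6, 14): truth gives 0; bid 14 gives 4 > 0. Violating.
Others bid (6, 24): truth gives 0; bid 24 gives 4 > 0. Violating.
Others bid (14, 6): truth gives 0; bid 14 gives 4 > 0. Violating.
Others bid (24, 6): truth gives 0; bid 24 gives 4 > 0. Violating.
Others bid (6, 6): truth gives 4; no alternative beats it.
Others bid (6, 10): truth gives 4; no alternative beats it.
(Checking all 16 profiles: 4 have a profitable deviation, 12 do not.)

4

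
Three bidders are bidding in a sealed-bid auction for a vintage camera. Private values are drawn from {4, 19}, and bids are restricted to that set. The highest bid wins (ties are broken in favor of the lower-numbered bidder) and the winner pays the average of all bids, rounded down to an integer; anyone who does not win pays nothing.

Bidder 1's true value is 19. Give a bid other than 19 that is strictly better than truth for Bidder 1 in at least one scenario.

Suppose Bidder 2 bids 4 and Bidder 3 bids 4.
Bid 19: wins, pays 9, utility 19 - 9 = 10.
Bid 4: wins, pays 4, utility 19 - 4 = 15.
So bidding 4 beats truth here (15 > 10).

4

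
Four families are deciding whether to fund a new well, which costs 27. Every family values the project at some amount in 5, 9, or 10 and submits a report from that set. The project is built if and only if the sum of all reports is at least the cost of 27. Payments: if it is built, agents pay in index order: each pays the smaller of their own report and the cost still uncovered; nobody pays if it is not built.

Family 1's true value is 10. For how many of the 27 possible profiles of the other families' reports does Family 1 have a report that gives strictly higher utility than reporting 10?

Others report (5, 5, 9): truth gives 0; report 9 gives 1 > 0. Violating.
Others report (5, 5, 10): truth gives 0; report 9 gives 1 > 0. Violating.
Others report (5, 9, 5): truth gives 0; report 9 gives 1 > 0. Violating.
Others report (5, 9, 9): truth gives 0; report 5 gives 5 > 0. Violating.
Others report (5, 5, 5): truth gives 0; no alternative beats it.
(Checking all 27 profiles: 26 have a profitable deviation, 1 does not.)

26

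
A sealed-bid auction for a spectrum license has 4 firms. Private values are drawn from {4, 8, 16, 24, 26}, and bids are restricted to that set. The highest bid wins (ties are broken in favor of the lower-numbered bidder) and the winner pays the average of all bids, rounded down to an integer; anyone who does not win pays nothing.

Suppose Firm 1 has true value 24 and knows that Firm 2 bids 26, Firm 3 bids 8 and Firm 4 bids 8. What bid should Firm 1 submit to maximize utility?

Bid 4: loses, pays 0, utility 0.
Bid 8: loses, pays 0, utility 0.
Bid 16: loses, pays 0, utility 0.
Bid 24: loses, pays 0, utility 0.
Bid 26: wins, pays 17, utility 24 - 17 = 7.
The best choice is 26 with utility 7.

26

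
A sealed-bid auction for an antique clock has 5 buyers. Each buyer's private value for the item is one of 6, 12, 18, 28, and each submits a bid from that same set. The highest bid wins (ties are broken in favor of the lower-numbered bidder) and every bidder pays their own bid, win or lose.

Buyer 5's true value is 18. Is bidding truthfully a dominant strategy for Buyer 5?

Consider the case where Buyer 1 bids 6, Buyer 2 bids 6, Buyer 3 bids 6 and Buyer 4 bids 6.
Truthful bid 18: wins, pays 18, utility 18 - 18 = 0.
Bid 12 instead: wins, pays 12, utility 18 - 12 = 6.
Since 6 > 0, bidding 12 is strictly better here, so truthful bidding is not dominant.

No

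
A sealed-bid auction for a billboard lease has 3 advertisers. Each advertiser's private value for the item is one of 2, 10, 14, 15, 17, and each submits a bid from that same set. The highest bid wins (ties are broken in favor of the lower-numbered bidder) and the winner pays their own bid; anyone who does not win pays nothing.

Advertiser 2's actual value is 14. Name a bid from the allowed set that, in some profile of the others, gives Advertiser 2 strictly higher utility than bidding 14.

10

Suppose Advertiser 1 bids 2 and Advertiser 3 bids 2.
Bid 14: wins, pays 14, utility 14 - 14 = 0.
Bid 10: wins, pays 10, utility 14 - 10 = 4.
So bidding 10 beats truth here (4 > 0).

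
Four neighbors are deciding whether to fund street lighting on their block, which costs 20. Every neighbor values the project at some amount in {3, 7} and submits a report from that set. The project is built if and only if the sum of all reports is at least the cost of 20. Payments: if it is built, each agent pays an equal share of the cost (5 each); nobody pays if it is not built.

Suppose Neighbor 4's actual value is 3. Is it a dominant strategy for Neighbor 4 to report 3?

Yes

Check each profile of the others' reports and compare truth against every alternative report.
Others report (3, 3, 7): truth gives 0, best alternative gives -2.
Others report (3, 7, 3): truth gives 0, best alternative gives -2.
Others report (7, 3, 3): truth gives 0, best alternative gives -2.
Others report (3, 7, 7): truth gives -2, best alternative gives -2.
Others report (7, 3, 7): truth gives -2, best alternative gives -2.
Others report (7, 7, 3): truth gives -2, best alternative gives -2.
(Remaining 2 profiles checked similarly; truth is weakly best in each.)
In every case the truthful report is at least as good as any alternative, so it is a dominant strategy.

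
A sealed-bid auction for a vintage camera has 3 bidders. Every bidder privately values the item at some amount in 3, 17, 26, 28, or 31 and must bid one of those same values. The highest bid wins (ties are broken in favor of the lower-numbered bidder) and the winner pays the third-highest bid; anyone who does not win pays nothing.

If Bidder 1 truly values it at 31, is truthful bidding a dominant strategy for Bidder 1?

Check each profile of the others' bids and compare truth against every alternative bid.
Others bid (3, 31): truth gives 28, best alternative gives 0.
Others bid (31, 3): truth gives 28, best alternative gives 0.
Others bid (17, 31): truth gives 14, best alternative gives 0.
Others bid (31, 17): truth gives 14, best alternative gives 0.
Others bid (26, 31): truth gives 5, best alternative gives 0.
Others bid (31, 26): truth gives 5, best alternative gives 0.
(Remaining 19 profiles checked similarly; truth is weakly best in each.)
In every case the truthful bid is at least as good as any alternative, so it is a dominant strategy.

Yes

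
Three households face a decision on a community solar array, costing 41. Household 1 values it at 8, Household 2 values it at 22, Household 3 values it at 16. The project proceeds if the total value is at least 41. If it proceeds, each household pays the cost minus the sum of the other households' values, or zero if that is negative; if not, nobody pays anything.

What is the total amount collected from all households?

Total value 46 ≥ cost 41, so it is built.
Household 1: others sum to 38; max(0, 41 - 38) = 3.
Household 2: others sum to 24; max(0, 41 - 24) = 17.
Household 3: others sum to 30; max(0, 41 - 30) = 11.
Total collected = 3 + 17 + 11 = 31.

31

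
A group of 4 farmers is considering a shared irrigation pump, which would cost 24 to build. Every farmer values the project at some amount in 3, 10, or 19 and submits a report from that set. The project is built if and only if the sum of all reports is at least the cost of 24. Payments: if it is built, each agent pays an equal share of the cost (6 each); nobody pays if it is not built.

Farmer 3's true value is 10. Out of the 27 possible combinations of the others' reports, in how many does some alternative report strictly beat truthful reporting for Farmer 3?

1

Others report (3, 3, 3): truth gives 0; report 19 gives 4 > 0. Violating.
Others report (3, 3, 10): truth gives 4; no alternative beats it.
Others report (3, 3, 19): truth gives 4; no alternative beats it.
(Checking all 27 profiles: 1 has a profitable deviation, 26 do not.)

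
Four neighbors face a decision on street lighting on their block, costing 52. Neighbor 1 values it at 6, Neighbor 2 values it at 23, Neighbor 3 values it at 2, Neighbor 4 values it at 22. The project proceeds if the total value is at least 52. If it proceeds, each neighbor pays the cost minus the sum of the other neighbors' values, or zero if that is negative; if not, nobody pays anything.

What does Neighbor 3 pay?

1

Total value 53 ≥ cost 52, so the project is built.
The other neighbors' values sum to 51.
Cost minus that sum is 52 - 51 = 1.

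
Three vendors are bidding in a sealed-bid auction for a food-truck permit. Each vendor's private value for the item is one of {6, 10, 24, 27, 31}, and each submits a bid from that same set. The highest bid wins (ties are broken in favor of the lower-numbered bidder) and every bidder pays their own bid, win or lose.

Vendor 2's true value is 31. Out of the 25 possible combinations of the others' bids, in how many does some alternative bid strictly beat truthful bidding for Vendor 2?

17

Others bid (6, 6): truth gives 0; bid 10 gives 21 > 0. Violating.
Others bid (6, 10): truth gives 0; bid 10 gives 21 > 0. Violating.
Others bid (6, 24): truth gives 0; bid 24 gives 7 > 0. Violating.
Others bid (6, 27): truth gives 0; bid 27 gives 4 > 0. Violating.
Others bid (6, 31): truth gives 0; no alternative beats it.
Others bid (10, 31): truth gives 0; no alternative beats it.
(Checking all 25 profiles: 17 have a profitable deviation, 8 do not.)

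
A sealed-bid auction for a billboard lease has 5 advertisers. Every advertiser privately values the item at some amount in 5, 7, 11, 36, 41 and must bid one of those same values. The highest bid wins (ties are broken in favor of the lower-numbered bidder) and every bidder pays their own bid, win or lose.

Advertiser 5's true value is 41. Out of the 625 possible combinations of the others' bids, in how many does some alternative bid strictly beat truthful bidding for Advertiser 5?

450

Others bid (5, 5, 5, 5): truth gives 0; bid 7 gives 34 > 0. Violating.
Others bid (5, 5, 5, 7): truth gives 0; bid 11 gives 30 > 0. Violating.
Others bid (5, 5, 5, 11): truth gives 0; bid 36 gives 5 > 0. Violating.
Others bid (5, 5, 5, 41): truth gives -41; bid 5 gives -5 > -41. Violating.
Others bid (5, 5, 5, 36): truth gives 0; no alternative beats it.
Others bid (5, 5, 7, 36): truth gives 0; no alternative beats it.
(Checking all 625 profiles: 450 have a profitable deviation, 175 do not.)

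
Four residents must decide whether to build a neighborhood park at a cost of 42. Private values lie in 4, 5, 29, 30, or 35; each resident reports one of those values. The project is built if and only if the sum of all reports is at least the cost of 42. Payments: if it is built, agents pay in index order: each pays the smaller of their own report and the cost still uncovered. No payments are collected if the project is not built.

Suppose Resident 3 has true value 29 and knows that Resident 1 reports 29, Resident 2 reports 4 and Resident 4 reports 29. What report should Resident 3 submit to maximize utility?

4

Report 4: project built, pays 4, utility 29 - 4 = 25.
Report 5: project built, pays 5, utility 29 - 5 = 24.
Report 29: project built, pays 9, utility 29 - 9 = 20.
Report 30: project built, pays 9, utility 29 - 9 = 20.
Report 35: project built, pays 9, utility 29 - 9 = 20.
The best choice is 4 with utility 25.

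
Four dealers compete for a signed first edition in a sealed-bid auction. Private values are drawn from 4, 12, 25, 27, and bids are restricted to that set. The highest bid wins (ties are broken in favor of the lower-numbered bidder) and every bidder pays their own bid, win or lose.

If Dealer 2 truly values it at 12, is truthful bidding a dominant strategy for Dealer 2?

No

Consider the case where Dealer 1 bids 4, Dealer 3 bids 4 and Dealer 4 bids 25.
Truthful bid 12: loses but pays 12, utility -12.
Bid 4 instead: loses but pays 4, utility -4.
Since -4 > -12, bidding 4 is strictly better here, so truthful bidding is not dominant.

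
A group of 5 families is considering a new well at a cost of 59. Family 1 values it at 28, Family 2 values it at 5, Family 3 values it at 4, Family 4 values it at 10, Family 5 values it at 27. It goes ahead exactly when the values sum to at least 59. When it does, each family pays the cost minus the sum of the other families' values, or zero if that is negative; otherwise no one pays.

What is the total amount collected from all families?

25

Total value 74 ≥ cost 59, so it is built.
Family 1: others sum to 46; max(0, 59 - 46) = 13.
Family 2: others sum to 69; max(0, 59 - 69) = 0.
Family 3: others sum to 70; max(0, 59 - 70) = 0.
Family 4: others sum to 64; max(0, 59 - 64) = 0.
Family 5: others sum to 47; max(0, 59 - 47) = 12.
Total collected = 13 + 0 + 0 + 0 + 12 = 25.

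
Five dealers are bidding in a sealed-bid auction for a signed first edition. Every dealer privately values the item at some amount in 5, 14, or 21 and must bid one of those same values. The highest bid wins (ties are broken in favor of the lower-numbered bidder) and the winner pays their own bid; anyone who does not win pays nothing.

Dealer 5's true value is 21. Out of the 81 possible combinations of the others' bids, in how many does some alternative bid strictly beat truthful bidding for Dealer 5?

Others bid (5, 5, 5, 5): truth gives 0; bid 14 gives 7 > 0. Violating.
Others bid (5, 5, 5, 14): truth gives 0; no alternative beats it.
Others bid (5, 5, 5, 21): truth gives 0; no alternative beats it.
(Checking all 81 profiles: 1 has a profitable deviation, 80 do not.)

1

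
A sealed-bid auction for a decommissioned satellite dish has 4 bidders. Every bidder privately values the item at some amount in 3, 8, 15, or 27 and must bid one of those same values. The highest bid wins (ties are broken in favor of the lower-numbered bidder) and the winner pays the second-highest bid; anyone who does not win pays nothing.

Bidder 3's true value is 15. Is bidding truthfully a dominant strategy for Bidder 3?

Yes

Check each profile of the others' bids and compare truth against every alternative bid.
Others bid (3, 3, 3): truth gives 12, best alternative gives 12.
Others bid (3, 3, 8): truth gives 7, best alternative gives 7.
Others bid (3, 8, 3): truth gives 7, best alternative gives 7.
Others bid (3, 8, 8): truth gives 7, best alternative gives 7.
Others bid (8, 3, 3): truth gives 7, best alternative gives 7.
Others bid (8, 3, 8): truth gives 7, best alternative gives 7.
(Remaining 58 profiles checked similarly; truth is weakly best in each.)
In every case the truthful bid is at least as good as any alternative, so it is a dominant strategy.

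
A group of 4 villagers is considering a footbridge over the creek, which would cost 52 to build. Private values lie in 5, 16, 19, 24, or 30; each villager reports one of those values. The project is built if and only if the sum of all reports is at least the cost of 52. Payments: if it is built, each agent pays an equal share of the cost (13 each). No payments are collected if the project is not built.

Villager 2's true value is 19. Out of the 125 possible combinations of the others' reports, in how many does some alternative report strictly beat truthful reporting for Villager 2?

6

Others report (5, 5, 16): truth gives 0; report 30 gives 6 > 0. Violating.
Others report (5, 5, 19): truth gives 0; report 24 gives 6 > 0. Violating.
Others report (5, 16, 5): truth gives 0; report 30 gives 6 > 0. Violating.
Others report (5, 19, 5): truth gives 0; report 24 gives 6 > 0. Violating.
Others report (5, 5, 5): truth gives 0; no alternative beats it.
Others report (5, 5, 24): truth gives 6; no alternative beats it.
(Checking all 125 profiles: 6 have a profitable deviation, 119 do not.)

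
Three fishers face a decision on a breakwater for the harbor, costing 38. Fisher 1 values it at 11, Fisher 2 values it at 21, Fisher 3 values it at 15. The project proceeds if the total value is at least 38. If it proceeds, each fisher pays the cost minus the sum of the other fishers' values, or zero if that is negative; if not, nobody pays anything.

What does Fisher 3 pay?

6

Total value 47 ≥ cost 38, so the project is built.
The other fishers' values sum to 32.
Cost minus that sum is 38 - 32 = 6.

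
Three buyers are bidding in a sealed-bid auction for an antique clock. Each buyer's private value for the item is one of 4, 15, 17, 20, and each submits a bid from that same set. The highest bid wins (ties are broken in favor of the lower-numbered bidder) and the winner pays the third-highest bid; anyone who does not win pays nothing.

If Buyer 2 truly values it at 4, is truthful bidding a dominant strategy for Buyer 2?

Yes

Check each profile of the others' bids and compare truth against every alternative bid.
Others bid (4, 4): truth gives 0, best alternative gives 0.
Others bid (4, 15): truth gives 0, best alternative gives 0.
Others bid (4, 17): truth gives 0, best alternative gives 0.
Others bid (4, 20): truth gives 0, best alternative gives 0.
Others bid (15, 4): truth gives 0, best alternative gives 0.
Others bid (15, 15): truth gives 0, best alternative gives 0.
(Remaining 10 profiles checked similarly; truth is weakly best in each.)
In every case the truthful bid is at least as good as any alternative, so it is a dominant strategy.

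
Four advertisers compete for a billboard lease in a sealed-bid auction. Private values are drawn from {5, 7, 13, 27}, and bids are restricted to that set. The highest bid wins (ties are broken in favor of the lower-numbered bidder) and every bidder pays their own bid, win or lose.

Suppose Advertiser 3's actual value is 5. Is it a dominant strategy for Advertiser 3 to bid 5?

No

Consider the case where Advertiser 1 bids 5, Advertiser 2 bids 5 and Advertiser 4 bids 5.
Truthful bid 5: loses but pays 5, utility -5.
Bid 7 instead: wins, pays 7, utility 5 - 7 = -2.
Since -2 > -5, bidding 7 is strictly better here, so truthful bidding is not dominant.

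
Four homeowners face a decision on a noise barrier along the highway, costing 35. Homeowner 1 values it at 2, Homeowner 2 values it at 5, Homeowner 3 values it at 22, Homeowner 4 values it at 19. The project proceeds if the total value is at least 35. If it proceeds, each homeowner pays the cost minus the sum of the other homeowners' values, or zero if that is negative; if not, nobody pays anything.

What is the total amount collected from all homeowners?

15

Total value 48 ≥ cost 35, so it is built.
Homeowner 1: others sum to 46; max(0, 35 - 46) = 0.
Homeowner 2: others sum to 43; max(0, 35 - 43) = 0.
Homeowner 3: others sum to 26; max(0, 35 - 26) = 9.
Homeowner 4: others sum to 29; max(0, 35 - 29) = 6.
Total collected = 0 + 0 + 9 + 6 = 15.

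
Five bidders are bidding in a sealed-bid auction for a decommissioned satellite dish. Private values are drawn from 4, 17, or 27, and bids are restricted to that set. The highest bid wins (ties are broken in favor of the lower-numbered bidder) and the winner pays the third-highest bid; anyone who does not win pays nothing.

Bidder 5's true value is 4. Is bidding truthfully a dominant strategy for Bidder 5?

Yes

Check each profile of the others' bids and compare truth against every alternative bid.
Others bid (4, 4, 4, 4): truth gives 0, best alternative gives 0.
Others bid (4, 4, 4, 17): truth gives 0, best alternative gives 0.
Others bid (4, 4, 4, 27): truth gives 0, best alternative gives 0.
Others bid (4, 4, 17, 4): truth gives 0, best alternative gives 0.
Others bid (4, 4, 17, 17): truth gives 0, best alternative gives 0.
Others bid (4, 4, 17, 27): truth gives 0, best alternative gives 0.
(Remaining 75 profiles checked similarly; truth is weakly best in each.)
In every case the truthful bid is at least as good as any alternative, so it is a dominant strategy.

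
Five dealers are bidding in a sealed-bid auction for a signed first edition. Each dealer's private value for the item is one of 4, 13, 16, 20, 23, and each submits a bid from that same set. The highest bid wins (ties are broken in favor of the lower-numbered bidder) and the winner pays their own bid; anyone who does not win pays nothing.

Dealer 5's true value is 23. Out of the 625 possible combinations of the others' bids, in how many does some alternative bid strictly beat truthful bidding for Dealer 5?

81

Others bid (4, 4, 4, 4): truth gives 0; bid 13 gives 10 > 0. Violating.
Others bid (4, 4, 4, 13): truth gives 0; bid 16 gives 7 > 0. Violating.
Others bid (4, 4, 4, 16): truth gives 0; bid 20 gives 3 > 0. Violating.
Others bid (4, 4, 13, 4): truth gives 0; bid 16 gives 7 > 0. Violating.
Others bid (4, 4, 4, 20): truth gives 0; no alternative beats it.
Others bid (4, 4, 4, 23): truth gives 0; no alternative beats it.
(Checking all 625 profiles: 81 have a profitable deviation, 544 do not.)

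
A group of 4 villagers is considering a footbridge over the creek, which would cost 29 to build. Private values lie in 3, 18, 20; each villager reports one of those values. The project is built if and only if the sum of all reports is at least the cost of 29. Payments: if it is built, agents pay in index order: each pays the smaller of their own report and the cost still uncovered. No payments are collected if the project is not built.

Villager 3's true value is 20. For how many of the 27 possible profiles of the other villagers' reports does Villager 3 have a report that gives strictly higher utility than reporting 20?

12

Others report (3, 3, 18): truth gives 0; report 18 gives 2 > 0. Violating.
Others report (3, 3, 20): truth gives 0; report 3 gives 17 > 0. Violating.
Others report (3, 18, 18): truth gives 12; report 3 gives 17 > 12. Violating.
Others report (3, 18, 20): truth gives 12; report 3 gives 17 > 12. Violating.
Others report (3, 3, 3): truth gives 0; no alternative beats it.
Others report (3, 18, 3): truth gives 12; no alternative beats it.
(Checking all 27 profiles: 12 have a profitable deviation, 15 do not.)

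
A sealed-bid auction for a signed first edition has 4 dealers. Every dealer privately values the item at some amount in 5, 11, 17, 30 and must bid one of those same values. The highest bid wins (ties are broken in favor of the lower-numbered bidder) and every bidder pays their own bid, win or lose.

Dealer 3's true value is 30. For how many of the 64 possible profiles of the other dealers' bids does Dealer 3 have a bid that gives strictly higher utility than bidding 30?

40

Others bid (5, 5, 5): truth gives 0; bid 11 gives 19 > 0. Violating.
Others bid (5, 5, 11): truth gives 0; bid 11 gives 19 > 0. Violating.
Others bid (5, 5, 17): truth gives 0; bid 17 gives 13 > 0. Violating.
Others bid (5, 11, 5): truth gives 0; bid 17 gives 13 > 0. Violating.
Others bid (5, 5, 30): truth gives 0; no alternative beats it.
Others bid (5, 11, 30): truth gives 0; no alternative beats it.
(Checking all 64 profiles: 40 have a profitable deviation, 24 do not.)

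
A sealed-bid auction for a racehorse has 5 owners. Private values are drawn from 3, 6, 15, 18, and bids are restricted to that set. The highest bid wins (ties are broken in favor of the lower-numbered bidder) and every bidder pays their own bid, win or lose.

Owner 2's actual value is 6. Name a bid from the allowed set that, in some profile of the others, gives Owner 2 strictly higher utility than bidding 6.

3

Suppose Owner 1 bids 3, Owner 3 bids 3, Owner 4 bids 3 and Owner 5 bids 15.
Bid 6: loses but pays 6, utility -6.
Bid 3: loses but pays 3, utility -3.
So bidding 3 beats truth here (-3 > -6).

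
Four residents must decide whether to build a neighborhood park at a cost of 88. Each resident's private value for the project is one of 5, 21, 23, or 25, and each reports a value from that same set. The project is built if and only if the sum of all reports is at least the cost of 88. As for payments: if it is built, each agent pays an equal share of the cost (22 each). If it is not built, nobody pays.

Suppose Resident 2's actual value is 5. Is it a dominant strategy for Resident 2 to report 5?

Check each profile of the others' reports and compare truth against every alternative report.
Others report (21, 21, 25): truth gives 0, best alternative gives -17.
Others report (21, 23, 23): truth gives 0, best alternative gives -17.
Others report (21, 23, 25): truth gives 0, best alternative gives -17.
Others report (21, 25, 21): truth gives 0, best alternative gives -17.
Others report (21, 25, 23): truth gives 0, best alternative gives -17.
Others report (21, 25, 25): truth gives 0, best alternative gives -17.
(Remaining 58 profiles checked similarly; truth is weakly best in each.)
In every case the truthful report is at least as good as any alternative, so it is a dominant strategy.

Yes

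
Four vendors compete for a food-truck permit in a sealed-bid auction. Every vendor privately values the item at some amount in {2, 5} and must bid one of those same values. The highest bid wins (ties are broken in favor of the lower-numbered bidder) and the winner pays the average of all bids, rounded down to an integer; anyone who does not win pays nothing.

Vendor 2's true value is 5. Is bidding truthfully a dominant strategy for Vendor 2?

Yes

Check each profile of the others' bids and compare truth against every alternative bid.
Others bid (2, 2, 2): truth gives 3, best alternative gives 0.
Others bid (2, 2, 5): truth gives 2, best alternative gives 0.
Others bid (2, 5, 2): truth gives 2, best alternative gives 0.
Others bid (2, 5, 5): truth gives 1, best alternative gives 0.
Others bid (5, 2, 2): truth gives 0, best alternative gives 0.
Others bid (5, 2, 5): truth gives 0, best alternative gives 0.
(Remaining 2 profiles checked similarly; truth is weakly best in each.)
In every case the truthful bid is at least as good as any alternative, so it is a dominant strategy.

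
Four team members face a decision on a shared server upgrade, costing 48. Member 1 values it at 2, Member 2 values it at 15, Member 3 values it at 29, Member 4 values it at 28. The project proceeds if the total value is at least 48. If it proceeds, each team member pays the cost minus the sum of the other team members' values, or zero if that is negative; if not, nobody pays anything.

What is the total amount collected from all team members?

Total value 74 ≥ cost 48, so it is built.
Member 1: others sum to 72; max(0, 48 - 72) = 0.
Member 2: others sum to 59; max(0, 48 - 59) = 0.
Member 3: others sum to 45; max(0, 48 - 45) = 3.
Member 4: others sum to 46; max(0, 48 - 46) = 2.
Total collected = 0 + 0 + 3 + 2 = 5.

5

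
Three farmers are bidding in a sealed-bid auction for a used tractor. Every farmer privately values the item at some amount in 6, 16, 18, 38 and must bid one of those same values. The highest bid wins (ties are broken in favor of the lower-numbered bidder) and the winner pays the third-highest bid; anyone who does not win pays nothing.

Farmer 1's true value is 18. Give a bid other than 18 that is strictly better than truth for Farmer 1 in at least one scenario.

Suppose Farmer 2 bids 6 and Farmer 3 bids 38.
Bid 18: loses, pays 0, utility 0.
Bid 38: wins, pays 6, utility 18 - 6 = 12.
So bidding 38 beats truth here (12 > 0).

38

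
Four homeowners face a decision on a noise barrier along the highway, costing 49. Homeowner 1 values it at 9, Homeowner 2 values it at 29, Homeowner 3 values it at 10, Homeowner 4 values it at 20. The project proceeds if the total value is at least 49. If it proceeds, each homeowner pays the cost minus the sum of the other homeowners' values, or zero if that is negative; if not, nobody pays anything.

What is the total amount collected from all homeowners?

Total value 68 ≥ cost 49, so it is built.
Homeowner 1: others sum to 59; max(0, 49 - 59) = 0.
Homeowner 2: others sum to 39; max(0, 49 - 39) = 10.
Homeowner 3: others sum to 58; max(0, 49 - 58) = 0.
Homeowner 4: others sum to 48; max(0, 49 - 48) = 1.
Total collected = 0 + 10 + 0 + 1 = 11.

11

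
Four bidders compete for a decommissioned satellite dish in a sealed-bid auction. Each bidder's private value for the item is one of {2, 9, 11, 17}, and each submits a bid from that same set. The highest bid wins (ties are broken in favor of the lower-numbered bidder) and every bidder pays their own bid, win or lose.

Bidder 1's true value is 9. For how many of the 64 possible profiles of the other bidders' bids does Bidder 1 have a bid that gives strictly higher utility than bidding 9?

57

Others bid (2, 2, 2): truth gives 0; bid 2 gives 7 > 0. Violating.
Others bid (2, 2, 11): truth gives -9; bid 2 gives -2 > -9. Violating.
Others bid (2, 2, 17): truth gives -9; bid 2 gives -2 > -9. Violating.
Others bid (2, 9, 11): truth gives -9; bid 2 gives -2 > -9. Violating.
Others bid (2, 2, 9): truth gives 0; no alternative beats it.
Others bid (2, 9, 2): truth gives 0; no alternative beats it.
(Checking all 64 profiles: 57 have a profitable deviation, 7 do not.)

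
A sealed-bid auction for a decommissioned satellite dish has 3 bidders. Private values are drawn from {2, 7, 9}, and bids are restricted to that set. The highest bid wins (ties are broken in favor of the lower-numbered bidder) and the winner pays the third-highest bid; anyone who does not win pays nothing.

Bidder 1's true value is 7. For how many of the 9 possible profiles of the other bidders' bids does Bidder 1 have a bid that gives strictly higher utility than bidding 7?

Others bid (2, 9): truth gives 0; bid 9 gives 5 > 0. Violating.
Others bid (9, 2): truth gives 0; bid 9 gives 5 > 0. Violating.
Others bid (2, 2): truth gives 5; no alternative beats it.
Others bid (2, 7): truth gives 5; no alternative beats it.
(Checking all 9 profiles: 2 have a profitable deviation, 7 do not.)

2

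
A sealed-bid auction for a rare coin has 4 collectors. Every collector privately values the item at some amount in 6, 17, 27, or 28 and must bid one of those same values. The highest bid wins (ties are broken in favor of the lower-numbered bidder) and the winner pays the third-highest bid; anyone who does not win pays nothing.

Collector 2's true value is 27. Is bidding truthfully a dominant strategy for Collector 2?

Consider the case where Collector 1 bids 6, Collector 3 bids 6 and Collector 4 bids 28.
Truthful bid 27: loses, pays 0, utility 0.
Bid 28 instead: wins, pays 6, utility 27 - 6 = 21.
Since 21 > 0, bidding 28 is strictly better here, so truthful bidding is not dominant.

No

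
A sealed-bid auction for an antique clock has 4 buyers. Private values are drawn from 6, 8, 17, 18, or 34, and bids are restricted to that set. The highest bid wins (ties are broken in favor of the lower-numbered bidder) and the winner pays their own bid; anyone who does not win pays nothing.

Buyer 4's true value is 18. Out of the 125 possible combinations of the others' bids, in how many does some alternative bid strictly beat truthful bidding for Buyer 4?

Others bid (6, 6, 6): truth gives 0; bid 8 gives 10 > 0. Violating.
Others bid (6, 6, 8): truth gives 0; bid 17 gives 1 > 0. Violating.
Others bid (6, 8, 6): truth gives 0; bid 17 gives 1 > 0. Violating.
Others bid (6, 8, 8): truth gives 0; bid 17 gives 1 > 0. Violating.
Others bid (6, 6, 17): truth gives 0; no alternative beats it.
Others bid (6, 6, 18): truth gives 0; no alternative beats it.
(Checking all 125 profiles: 8 have a profitable deviation, 117 do not.)

8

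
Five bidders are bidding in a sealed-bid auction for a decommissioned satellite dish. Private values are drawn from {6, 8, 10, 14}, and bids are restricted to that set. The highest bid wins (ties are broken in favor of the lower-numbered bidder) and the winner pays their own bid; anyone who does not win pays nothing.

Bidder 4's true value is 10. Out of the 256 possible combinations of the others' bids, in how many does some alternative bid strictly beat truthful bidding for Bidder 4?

Others bid (6, 6, 6, 6): truth gives 0; bid 8 gives 2 > 0. Violating.
Others bid (6, 6, 6, 8): truth gives 0; bid 8 gives 2 > 0. Violating.
Others bid (6, 6, 6, 10): truth gives 0; no alternative beats it.
Others bid (6, 6, 6, 14): truth gives 0; no alternative beats it.
(Checking all 256 profiles: 2 have a profitable deviation, 254 do not.)

2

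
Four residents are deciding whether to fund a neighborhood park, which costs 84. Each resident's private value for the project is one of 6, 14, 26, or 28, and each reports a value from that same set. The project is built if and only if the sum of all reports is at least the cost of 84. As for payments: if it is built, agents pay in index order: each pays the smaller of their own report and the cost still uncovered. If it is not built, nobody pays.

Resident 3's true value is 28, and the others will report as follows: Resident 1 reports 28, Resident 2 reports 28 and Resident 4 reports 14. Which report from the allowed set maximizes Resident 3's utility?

Report 6: project not built, utility 0.
Report 14: project built, pays 14, utility 28 - 14 = 14.
Report 26: project built, pays 26, utility 28 - 26 = 2.
Report 28: project built, pays 28, utility 28 - 28 = 0.
The best choice is 14 with utility 14.

14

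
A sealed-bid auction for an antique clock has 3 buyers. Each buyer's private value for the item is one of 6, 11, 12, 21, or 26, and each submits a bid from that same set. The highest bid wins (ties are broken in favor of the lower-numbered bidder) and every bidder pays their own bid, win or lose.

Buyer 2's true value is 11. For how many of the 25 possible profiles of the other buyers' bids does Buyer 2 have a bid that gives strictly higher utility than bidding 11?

23

Others bid (6, 12): truth gives -11; bid 12 gives -1 > -11. Violating.
Others bid (6, 21): truth gives -11; bid 6 gives -6 > -11. Violating.
Others bid (6, 26): truth gives -11; bid 6 gives -6 > -11. Violating.
Others bid (11, 6): truth gives -11; bid 12 gives -1 > -11. Violating.
Others bid (6, 6): truth gives 0; no alternative beats it.
Others bid (6, 11): truth gives 0; no alternative beats it.
(Checking all 25 profiles: 23 have a profitable deviation, 2 do not.)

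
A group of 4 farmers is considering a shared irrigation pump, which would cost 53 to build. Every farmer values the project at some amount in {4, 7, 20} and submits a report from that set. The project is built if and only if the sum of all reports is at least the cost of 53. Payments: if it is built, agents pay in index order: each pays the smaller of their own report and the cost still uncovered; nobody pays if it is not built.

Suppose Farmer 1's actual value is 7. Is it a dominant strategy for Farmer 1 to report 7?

Consider the case where Farmer 2 reports 20, Farmer 3 reports 20 and Farmer 4 reports 20.
Truthful report 7: project built, pays 7, utility 7 - 7 = 0.
Report 4 instead: project built, pays 4, utility 7 - 4 = 3.
Since 3 > 0, reporting 4 is strictly better here, so truthful reporting is not dominant.

No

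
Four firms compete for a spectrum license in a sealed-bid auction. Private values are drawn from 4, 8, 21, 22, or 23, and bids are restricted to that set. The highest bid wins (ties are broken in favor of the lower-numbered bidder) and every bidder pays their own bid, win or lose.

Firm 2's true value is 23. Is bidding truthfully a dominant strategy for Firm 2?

No

Consider the case where Firm 1 bids 4, Firm 3 bids 4 and Firm 4 bids 4.
Truthful bid 23: wins, pays 23, utility 23 - 23 = 0.
Bid 8 instead: wins, pays 8, utility 23 - 8 = 15.
Since 15 > 0, bidding 8 is strictly better here, so truthful bidding is not dominant.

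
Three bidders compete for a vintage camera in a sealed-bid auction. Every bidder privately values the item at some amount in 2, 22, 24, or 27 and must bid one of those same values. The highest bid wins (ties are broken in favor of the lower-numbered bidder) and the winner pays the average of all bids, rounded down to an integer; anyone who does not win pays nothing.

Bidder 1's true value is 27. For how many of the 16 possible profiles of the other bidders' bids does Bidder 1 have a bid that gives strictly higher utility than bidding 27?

Others bid (2, 2): truth gives 17; bid 2 gives 25 > 17. Violating.
Others bid (2, 22): truth gives 10; bid 22 gives 12 > 10. Violating.
Others bid (2, 24): truth gives 10; bid 24 gives 11 > 10. Violating.
Others bid (22, 2): truth gives 10; bid 22 gives 12 > 10. Violating.
Others bid (2, 27): truth gives 9; no alternative beats it.
Others bid (22, 27): truth gives 2; no alternative beats it.
(Checking all 16 profiles: 9 have a profitable deviation, 7 do not.)

9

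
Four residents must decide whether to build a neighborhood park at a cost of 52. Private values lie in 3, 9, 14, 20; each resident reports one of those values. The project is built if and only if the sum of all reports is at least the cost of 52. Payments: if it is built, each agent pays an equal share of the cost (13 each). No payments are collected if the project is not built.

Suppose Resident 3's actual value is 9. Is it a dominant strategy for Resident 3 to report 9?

Consider the case where Resident 1 reports 3, Resident 2 reports 20 and Resident 4 reports 20.
Truthful report 9: project built, pays 13, utility 9 - 13 = -4.
Report 3 instead: project not built, utility 0.
Since 0 > -4, reporting 3 is strictly better here, so truthful reporting is not dominant.

No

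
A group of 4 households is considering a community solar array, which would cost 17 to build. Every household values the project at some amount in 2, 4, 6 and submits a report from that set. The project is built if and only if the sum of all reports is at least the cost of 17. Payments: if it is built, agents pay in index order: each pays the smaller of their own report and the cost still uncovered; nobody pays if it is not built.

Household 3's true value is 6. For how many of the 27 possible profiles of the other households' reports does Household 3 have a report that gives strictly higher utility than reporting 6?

10

Others report (2, 6, 6): truth gives 0; report 4 gives 2 > 0. Violating.
Others report (4, 4, 6): truth gives 0; report 4 gives 2 > 0. Violating.
Others report (4, 6, 4): truth gives 0; report 4 gives 2 > 0. Violating.
Others report (4, 6, 6): truth gives 0; report 2 gives 4 > 0. Violating.
Others report (2, 2, 2): truth gives 0; no alternative beats it.
Others report (2, 2, 4): truth gives 0; no alternative beats it.
(Checking all 27 profiles: 10 have a profitable deviation, 17 do not.)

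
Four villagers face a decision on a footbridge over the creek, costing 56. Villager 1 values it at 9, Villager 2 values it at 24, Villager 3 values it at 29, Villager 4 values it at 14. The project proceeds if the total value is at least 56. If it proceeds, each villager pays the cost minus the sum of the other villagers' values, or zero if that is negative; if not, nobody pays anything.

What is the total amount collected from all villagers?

13

Total value 76 ≥ cost 56, so it is built.
Villager 1: others sum to 67; max(0, 56 - 67) = 0.
Villager 2: others sum to 52; max(0, 56 - 52) = 4.
Villager 3: others sum to 47; max(0, 56 - 47) = 9.
Villager 4: others sum to 62; max(0, 56 - 62) = 0.
Total collected = 0 + 4 + 9 + 0 = 13.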